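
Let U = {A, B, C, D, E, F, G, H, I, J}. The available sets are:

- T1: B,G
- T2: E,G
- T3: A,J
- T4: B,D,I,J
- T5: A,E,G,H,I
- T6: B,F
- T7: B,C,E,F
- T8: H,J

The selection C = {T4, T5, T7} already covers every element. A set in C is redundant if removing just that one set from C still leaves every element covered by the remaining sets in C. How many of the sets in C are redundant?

Drop T4: D, J uncovered — not redundant.
Drop T5: A, G, H uncovered — not redundant.
Drop T7: C, F uncovered — not redundant.
None of the sets in C is redundant.

0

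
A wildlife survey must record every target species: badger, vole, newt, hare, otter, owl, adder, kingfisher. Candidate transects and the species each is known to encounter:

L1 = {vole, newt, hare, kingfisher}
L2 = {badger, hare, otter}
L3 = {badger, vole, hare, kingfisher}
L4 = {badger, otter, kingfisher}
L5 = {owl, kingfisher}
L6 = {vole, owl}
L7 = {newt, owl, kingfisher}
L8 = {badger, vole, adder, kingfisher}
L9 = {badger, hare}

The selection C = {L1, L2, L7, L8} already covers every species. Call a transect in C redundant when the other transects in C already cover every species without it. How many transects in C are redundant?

1

Drop L1: the rest still cover every species — redundant.
Drop L2: otter uncovered — not redundant.
Drop L7: owl uncovered — not redundant.
Drop L8: adder uncovered — not redundant.
1 redundant: L1.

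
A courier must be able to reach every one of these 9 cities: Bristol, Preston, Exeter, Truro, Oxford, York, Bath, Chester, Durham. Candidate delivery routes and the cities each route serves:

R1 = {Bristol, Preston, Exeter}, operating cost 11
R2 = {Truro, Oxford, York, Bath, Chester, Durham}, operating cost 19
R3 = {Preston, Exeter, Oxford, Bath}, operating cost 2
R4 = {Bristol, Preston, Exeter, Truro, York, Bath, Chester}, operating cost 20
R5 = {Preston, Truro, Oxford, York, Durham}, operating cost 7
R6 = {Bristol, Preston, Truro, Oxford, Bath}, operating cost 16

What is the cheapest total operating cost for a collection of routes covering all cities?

27

R4, R5 cover every city at operating cost 20 + 7 = 27.
Any cover uses at least 2 routes; among all covering selections none totals below 27.
Greedy by coverage-per-operating cost would pick R3, R5, R4 for 29 — worse than the optimum 27.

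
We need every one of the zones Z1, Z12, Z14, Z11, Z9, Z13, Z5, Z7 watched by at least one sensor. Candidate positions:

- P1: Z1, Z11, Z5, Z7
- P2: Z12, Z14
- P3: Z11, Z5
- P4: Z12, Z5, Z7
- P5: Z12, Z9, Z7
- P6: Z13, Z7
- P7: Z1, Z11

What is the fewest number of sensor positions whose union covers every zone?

P1, P2, P5, P6 together cover {Z1, Z12, Z14, Z11, Z9, Z13, Z5, Z7} — every zone.
No 3 of the 7 sensor positions cover everything (all 35 triples fall short), so 4 is minimum.

4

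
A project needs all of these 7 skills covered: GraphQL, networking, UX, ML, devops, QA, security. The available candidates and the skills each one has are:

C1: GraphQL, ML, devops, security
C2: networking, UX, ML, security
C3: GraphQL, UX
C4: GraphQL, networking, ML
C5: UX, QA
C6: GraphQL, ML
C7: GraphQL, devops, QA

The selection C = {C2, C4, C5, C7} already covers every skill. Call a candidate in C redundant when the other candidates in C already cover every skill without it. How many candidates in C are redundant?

2

Drop C2: security uncovered — not redundant.
Drop C4: the rest still cover every skill — redundant.
Drop C5: the rest still cover every skill — redundant.
Drop C7: devops uncovered — not redundant.
2 redundant: C4, C5.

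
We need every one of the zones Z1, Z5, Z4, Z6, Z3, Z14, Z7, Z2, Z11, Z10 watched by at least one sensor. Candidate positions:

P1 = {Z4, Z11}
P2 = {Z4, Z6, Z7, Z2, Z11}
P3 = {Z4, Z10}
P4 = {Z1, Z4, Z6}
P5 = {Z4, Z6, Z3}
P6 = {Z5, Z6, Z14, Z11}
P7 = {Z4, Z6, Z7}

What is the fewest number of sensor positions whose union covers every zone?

5

P2, P3, P4, P5, P6 together cover {Z1, Z5, Z4, Z6, Z3, Z14, Z7, Z2, Z11, Z10} — every zone.
No 4 of the 7 sensor positions cover everything (all 35 size-4 selections fall short), so 5 is minimum.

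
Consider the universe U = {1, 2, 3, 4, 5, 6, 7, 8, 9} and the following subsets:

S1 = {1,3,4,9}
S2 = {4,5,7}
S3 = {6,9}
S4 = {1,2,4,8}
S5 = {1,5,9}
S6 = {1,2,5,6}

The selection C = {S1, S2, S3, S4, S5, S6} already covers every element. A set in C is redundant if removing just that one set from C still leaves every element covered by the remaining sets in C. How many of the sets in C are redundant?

3

Drop S1: 3 uncovered — not redundant.
Drop S2: 7 uncovered — not redundant.
Drop S3: the rest still cover every element — redundant.
Drop S4: 8 uncovered — not redundant.
Drop S5: the rest still cover every element — redundant.
Drop S6: the rest still cover every element — redundant.
3 redundant: S3, S5, S6.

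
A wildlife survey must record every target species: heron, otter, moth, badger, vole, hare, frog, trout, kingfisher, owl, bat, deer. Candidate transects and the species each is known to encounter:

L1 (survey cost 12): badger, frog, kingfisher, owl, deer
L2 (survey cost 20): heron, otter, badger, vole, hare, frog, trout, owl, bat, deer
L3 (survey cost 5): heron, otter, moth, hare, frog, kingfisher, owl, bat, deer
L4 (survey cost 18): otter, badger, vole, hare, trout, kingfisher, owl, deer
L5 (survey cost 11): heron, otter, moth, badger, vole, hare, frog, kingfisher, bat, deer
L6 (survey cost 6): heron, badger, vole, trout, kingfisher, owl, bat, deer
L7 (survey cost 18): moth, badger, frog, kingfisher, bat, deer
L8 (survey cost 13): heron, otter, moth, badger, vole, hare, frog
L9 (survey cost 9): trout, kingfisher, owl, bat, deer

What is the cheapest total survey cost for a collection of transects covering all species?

L3, L6 cover every species at survey cost 5 + 6 = 11.
Any cover uses at least 2 transects; among all covering selections none totals below 11.

11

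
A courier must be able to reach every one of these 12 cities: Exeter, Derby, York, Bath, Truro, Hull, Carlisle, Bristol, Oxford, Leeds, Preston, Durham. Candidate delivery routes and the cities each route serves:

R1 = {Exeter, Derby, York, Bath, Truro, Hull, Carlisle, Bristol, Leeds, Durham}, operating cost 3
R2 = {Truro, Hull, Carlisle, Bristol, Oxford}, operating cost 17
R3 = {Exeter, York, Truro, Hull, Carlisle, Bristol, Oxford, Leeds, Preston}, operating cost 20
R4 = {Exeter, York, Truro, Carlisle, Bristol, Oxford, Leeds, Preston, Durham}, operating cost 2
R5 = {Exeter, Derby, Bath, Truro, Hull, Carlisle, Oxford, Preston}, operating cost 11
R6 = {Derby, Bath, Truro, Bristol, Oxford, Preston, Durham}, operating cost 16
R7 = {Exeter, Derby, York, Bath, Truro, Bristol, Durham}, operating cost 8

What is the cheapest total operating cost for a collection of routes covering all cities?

5

R1, R4 cover every city at operating cost 3 + 2 = 5.
Any cover uses at least 2 routes; among all covering selections none totals below 5.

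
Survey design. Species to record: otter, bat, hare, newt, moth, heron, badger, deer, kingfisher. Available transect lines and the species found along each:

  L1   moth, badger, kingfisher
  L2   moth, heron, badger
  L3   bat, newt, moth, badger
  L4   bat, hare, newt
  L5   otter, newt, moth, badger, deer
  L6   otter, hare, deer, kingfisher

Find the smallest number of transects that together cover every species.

3

L2, L3, L6 together cover {otter, bat, hare, newt, moth, heron, badger, deer, kingfisher} — every species.
No 2 of the 6 transects cover everything (all 15 pairs fall short), so 3 is minimum.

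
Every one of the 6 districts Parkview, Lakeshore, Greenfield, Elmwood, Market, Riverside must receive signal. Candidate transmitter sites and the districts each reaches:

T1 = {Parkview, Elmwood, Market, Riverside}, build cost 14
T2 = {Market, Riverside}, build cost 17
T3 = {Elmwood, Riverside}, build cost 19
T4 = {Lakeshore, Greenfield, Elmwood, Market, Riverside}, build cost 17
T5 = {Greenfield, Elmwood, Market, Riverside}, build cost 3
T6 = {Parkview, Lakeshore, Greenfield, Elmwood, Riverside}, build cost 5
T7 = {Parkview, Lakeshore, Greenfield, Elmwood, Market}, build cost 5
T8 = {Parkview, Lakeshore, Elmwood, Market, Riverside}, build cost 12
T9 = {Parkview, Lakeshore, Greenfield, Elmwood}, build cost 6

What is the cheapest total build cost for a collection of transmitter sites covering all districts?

8

T5, T6 cover every district at build cost 3 + 5 = 8.
Any cover uses at least 2 transmitter sites; among all covering selections none totals below 8.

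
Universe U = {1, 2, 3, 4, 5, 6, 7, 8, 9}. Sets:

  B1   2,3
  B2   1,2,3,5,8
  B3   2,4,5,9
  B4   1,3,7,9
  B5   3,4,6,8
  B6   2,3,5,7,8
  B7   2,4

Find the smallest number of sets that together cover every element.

3

B2, B4, B5 together cover {1, 2, 3, 4, 5, 6, 7, 8, 9} — every element.
No 2 of the 7 sets cover everything (all 21 pairs fall short), so 3 is minimum.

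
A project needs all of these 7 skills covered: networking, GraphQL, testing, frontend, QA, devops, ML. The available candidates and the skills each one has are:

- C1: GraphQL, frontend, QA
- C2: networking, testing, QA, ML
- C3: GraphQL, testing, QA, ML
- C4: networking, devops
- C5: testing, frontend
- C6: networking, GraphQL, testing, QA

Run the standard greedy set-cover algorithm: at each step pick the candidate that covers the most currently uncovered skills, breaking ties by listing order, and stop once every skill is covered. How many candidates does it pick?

3

Pick 1: C2 covers 4 new skills (networking, testing, QA, ML).
Pick 2: C1 covers 2 new skills (GraphQL, frontend).
Pick 3: C4 covers 1 new skills (devops).
Greedy uses 3 candidates.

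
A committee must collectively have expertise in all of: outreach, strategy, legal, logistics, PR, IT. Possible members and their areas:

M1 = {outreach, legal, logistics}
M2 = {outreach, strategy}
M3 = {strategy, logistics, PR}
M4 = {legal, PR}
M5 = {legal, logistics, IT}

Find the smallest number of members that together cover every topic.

3

M1, M3, M5 together cover {outreach, strategy, legal, logistics, PR, IT} — every topic.
No 2 of the 5 members cover everything (all 10 pairs fall short), so 3 is minimum.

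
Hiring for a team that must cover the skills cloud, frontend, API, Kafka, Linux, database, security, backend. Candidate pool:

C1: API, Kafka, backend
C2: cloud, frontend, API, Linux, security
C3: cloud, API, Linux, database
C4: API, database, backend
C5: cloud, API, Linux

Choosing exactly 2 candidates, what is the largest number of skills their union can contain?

7

Choosing C1, C2 covers {cloud, frontend, API, Kafka, Linux, security, backend} — 7 skills.
No choice of 2 candidates does better; here database is left uncovered.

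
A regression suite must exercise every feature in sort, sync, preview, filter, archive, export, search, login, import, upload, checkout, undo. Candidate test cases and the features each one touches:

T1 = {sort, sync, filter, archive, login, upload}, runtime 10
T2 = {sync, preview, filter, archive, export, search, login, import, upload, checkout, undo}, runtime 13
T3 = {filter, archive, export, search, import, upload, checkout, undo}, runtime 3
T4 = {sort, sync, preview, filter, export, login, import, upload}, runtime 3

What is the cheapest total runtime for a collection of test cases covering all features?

6

T3, T4 cover every feature at runtime 3 + 3 = 6.
Any cover uses at least 2 test cases; among all covering selections none totals below 6.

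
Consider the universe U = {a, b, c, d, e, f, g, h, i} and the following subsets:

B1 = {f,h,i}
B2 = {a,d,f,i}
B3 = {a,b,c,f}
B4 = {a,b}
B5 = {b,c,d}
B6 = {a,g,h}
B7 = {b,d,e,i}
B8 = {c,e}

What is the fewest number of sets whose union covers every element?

B3, B6, B7 together cover {a, b, c, d, e, f, g, h, i} — every element.
No 2 of the 8 sets cover everything (all 28 pairs fall short), so 3 is minimum.
Greedy (largest uncovered first) would take B2, B3, B6, B7 — 4 sets — but 3 suffice.

3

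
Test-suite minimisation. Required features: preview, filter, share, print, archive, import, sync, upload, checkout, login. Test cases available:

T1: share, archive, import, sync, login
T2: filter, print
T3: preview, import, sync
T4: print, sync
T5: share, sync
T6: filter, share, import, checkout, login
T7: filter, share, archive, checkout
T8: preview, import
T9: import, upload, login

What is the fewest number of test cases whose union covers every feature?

4

T2, T3, T7, T9 together cover {preview, filter, share, print, archive, import, sync, upload, checkout, login} — every feature.
No 3 of the 9 test cases cover everything (all 84 triples fall short), so 4 is minimum.
Greedy (largest uncovered first) would take T1, T2, T3, T6, T9 — 5 test cases — but 4 suffice.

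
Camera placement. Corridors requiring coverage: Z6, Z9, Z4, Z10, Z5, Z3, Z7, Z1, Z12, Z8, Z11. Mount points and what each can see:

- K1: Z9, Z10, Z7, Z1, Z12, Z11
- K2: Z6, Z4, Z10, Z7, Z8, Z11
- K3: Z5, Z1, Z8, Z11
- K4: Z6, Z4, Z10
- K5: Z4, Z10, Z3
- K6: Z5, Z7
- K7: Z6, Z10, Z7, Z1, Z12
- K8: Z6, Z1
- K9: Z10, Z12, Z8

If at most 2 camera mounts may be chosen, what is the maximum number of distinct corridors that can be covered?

Choosing K1, K2 covers {Z6, Z9, Z4, Z10, Z7, Z1, Z12, Z8, Z11} — 9 corridors.
No choice of 2 camera mounts does better; here Z5, Z3 are left uncovered.

9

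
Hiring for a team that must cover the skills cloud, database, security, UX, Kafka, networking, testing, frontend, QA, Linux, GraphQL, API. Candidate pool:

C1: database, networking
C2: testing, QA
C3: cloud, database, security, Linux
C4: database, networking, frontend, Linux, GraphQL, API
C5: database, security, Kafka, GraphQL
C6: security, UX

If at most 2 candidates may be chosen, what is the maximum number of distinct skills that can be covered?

8

Choosing C2, C4 covers {database, networking, testing, frontend, QA, Linux, GraphQL, API} — 8 skills.
No choice of 2 candidates does better; here cloud, security, UX, Kafka are left uncovered.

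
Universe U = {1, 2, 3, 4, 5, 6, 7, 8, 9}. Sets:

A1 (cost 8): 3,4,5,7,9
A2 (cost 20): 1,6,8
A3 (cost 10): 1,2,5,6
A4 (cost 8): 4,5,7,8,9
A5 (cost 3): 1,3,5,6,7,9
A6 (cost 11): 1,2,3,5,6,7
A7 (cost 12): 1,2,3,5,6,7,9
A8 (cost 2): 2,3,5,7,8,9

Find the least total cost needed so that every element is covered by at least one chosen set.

13

A1, A5, A8 cover every element at cost 8 + 3 + 2 = 13.
Any cover uses at least 2 sets; among all covering selections none totals below 13.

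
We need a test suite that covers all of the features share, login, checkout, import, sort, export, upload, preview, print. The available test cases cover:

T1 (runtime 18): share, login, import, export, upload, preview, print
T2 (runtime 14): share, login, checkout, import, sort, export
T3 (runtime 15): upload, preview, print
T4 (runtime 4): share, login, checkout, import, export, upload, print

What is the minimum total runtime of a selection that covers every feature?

29

T2, T3 cover every feature at runtime 14 + 15 = 29.
Any cover uses at least 2 test cases; among all covering selections none totals below 29.
Greedy by coverage-per-runtime would pick T4, T2, T3 for 33 — worse than the optimum 29.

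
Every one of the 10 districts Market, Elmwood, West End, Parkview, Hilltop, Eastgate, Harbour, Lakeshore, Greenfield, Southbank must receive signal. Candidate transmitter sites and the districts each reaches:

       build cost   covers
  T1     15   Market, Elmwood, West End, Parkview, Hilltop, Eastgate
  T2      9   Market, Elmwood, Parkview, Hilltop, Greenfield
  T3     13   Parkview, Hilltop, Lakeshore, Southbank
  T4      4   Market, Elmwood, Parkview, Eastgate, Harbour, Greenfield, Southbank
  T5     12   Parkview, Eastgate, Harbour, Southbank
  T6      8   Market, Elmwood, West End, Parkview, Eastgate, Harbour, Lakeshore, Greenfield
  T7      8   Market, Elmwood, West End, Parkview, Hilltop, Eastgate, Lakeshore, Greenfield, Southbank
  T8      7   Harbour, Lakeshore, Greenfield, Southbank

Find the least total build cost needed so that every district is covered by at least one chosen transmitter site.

T4, T7 cover every district at build cost 4 + 8 = 12.
Any cover uses at least 2 transmitter sites; among all covering selections none totals below 12.

12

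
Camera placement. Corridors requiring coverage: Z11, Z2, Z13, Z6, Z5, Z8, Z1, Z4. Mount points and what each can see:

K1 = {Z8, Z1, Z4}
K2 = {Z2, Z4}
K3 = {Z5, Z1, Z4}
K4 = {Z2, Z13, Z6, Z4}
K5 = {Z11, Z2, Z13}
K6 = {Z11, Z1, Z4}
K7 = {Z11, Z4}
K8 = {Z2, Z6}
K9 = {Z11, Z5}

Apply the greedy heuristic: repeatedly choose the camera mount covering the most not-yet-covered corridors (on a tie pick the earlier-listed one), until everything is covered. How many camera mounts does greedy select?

3

Pick 1: K4 covers 4 new corridors (Z2, Z13, Z6, Z4).
Pick 2: K1 covers 2 new corridors (Z8, Z1).
Pick 3: K9 covers 2 new corridors (Z11, Z5).
Greedy uses 3 camera mounts.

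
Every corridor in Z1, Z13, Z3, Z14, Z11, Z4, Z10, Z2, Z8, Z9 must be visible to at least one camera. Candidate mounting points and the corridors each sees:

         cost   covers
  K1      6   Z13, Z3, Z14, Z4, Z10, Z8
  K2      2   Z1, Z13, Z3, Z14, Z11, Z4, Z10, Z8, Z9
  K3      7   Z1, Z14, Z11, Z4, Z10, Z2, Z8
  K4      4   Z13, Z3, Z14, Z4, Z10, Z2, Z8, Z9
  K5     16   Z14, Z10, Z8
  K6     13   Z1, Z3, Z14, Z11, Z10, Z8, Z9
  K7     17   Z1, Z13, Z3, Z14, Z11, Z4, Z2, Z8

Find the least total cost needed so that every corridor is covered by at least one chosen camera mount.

K2, K4 cover every corridor at cost 2 + 4 = 6.
Any cover uses at least 2 camera mounts; among all covering selections none totals below 6.

6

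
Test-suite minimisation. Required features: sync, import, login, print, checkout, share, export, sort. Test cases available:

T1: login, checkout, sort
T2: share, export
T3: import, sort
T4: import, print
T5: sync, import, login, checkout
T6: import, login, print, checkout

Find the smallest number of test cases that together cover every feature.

T1, T2, T4, T5 together cover {sync, import, login, print, checkout, share, export, sort} — every feature.
No 3 of the 6 test cases cover everything (all 20 triples fall short), so 4 is minimum.

4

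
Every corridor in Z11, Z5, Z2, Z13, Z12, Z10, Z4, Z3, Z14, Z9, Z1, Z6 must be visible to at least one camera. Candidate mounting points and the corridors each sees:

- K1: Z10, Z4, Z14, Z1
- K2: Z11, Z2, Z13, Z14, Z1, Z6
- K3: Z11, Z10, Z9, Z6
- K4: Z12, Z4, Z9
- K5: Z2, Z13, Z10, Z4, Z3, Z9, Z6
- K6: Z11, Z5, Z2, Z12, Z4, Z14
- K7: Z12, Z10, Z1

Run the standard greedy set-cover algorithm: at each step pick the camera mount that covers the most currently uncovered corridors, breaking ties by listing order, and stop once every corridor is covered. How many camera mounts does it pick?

Pick 1: K5 covers 7 new corridors (Z2, Z13, Z10, Z4, Z3, Z9, Z6).
Pick 2: K6 covers 4 new corridors (Z11, Z5, Z12, Z14).
Pick 3: K1 covers 1 new corridors (Z1).
Greedy uses 3 camera mounts.

3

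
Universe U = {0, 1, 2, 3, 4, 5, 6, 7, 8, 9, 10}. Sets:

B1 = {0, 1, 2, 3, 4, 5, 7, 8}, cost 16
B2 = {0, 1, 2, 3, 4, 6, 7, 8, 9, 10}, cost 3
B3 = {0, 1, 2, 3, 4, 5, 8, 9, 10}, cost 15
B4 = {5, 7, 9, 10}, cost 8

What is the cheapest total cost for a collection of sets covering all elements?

B2, B4 cover every element at cost 3 + 8 = 11.
Any cover uses at least 2 sets; among all covering selections none totals below 11.

11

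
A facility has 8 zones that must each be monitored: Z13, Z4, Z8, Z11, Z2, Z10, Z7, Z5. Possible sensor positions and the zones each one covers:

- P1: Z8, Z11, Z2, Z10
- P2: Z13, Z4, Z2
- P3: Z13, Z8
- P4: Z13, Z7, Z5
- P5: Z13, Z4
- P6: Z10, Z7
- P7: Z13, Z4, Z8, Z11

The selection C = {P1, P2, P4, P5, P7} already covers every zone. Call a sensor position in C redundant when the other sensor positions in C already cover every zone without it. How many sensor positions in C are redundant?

Drop P1: Z10 uncovered — not redundant.
Drop P2: the rest still cover every zone — redundant.
Drop P4: Z7, Z5 uncovered — not redundant.
Drop P5: the rest still cover every zone — redundant.
Drop P7: the rest still cover every zone — redundant.
3 redundant: P2, P5, P7.

3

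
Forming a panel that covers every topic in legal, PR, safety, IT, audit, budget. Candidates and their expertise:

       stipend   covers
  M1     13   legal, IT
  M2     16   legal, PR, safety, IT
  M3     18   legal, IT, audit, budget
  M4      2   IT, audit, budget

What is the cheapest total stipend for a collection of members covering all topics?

18

M2, M4 cover every topic at stipend 16 + 2 = 18.
Any cover uses at least 2 members; among all covering selections none totals below 18.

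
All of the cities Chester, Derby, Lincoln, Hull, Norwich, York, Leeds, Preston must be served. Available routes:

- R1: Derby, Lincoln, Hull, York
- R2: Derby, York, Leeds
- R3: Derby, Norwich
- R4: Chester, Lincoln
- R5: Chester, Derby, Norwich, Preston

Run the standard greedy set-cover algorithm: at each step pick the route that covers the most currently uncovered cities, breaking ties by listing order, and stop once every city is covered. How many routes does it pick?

Pick 1: R1 covers 4 new cities (Derby, Lincoln, Hull, York).
Pick 2: R5 covers 3 new cities (Chester, Norwich, Preston).
Pick 3: R2 covers 1 new cities (Leeds).
Greedy uses 3 routes.

3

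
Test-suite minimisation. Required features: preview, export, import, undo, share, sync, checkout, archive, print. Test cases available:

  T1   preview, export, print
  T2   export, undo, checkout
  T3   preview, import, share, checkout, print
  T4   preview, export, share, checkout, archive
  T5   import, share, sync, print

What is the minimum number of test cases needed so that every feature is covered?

T2, T4, T5 together cover {preview, export, import, undo, share, sync, checkout, archive, print} — every feature.
No 2 of the 5 test cases cover everything (all 10 pairs fall short), so 3 is minimum.
Greedy (largest uncovered first) would take T3, T2, T4, T5 — 4 test cases — but 3 suffice.

3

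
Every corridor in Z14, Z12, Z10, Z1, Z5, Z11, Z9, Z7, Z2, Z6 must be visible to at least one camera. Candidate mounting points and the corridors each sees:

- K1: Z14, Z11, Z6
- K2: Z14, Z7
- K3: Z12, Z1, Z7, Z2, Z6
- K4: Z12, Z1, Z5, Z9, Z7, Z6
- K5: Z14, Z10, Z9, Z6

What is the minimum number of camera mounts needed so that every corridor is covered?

K1, K3, K4, K5 together cover {Z14, Z12, Z10, Z1, Z5, Z11, Z9, Z7, Z2, Z6} — every corridor.
No 3 of the 5 camera mounts cover everything (all 10 triples fall short), so 4 is minimum.

4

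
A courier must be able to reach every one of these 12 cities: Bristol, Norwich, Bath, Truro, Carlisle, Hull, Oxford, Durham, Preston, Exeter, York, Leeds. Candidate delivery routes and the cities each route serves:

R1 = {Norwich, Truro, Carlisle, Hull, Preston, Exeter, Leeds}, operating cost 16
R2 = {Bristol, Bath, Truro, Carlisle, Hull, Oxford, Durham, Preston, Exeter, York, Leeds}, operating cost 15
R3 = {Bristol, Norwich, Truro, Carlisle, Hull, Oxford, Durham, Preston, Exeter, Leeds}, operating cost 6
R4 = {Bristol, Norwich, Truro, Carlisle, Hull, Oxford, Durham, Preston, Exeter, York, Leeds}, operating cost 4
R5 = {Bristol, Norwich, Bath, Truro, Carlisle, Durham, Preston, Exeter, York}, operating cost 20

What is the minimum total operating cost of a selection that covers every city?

19

R2, R4 cover every city at operating cost 15 + 4 = 19.
Any cover uses at least 2 routes; among all covering selections none totals below 19.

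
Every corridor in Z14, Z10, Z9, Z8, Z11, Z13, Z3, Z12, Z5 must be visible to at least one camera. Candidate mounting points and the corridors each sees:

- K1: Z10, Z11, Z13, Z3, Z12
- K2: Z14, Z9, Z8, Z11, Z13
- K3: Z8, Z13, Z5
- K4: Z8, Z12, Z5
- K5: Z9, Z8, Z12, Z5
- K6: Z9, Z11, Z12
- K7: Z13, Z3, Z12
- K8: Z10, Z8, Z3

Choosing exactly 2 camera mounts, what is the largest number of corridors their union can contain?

Choosing K1, K2 covers {Z14, Z10, Z9, Z8, Z11, Z13, Z3, Z12} — 8 corridors.
No choice of 2 camera mounts does better; here Z5 is left uncovered.

8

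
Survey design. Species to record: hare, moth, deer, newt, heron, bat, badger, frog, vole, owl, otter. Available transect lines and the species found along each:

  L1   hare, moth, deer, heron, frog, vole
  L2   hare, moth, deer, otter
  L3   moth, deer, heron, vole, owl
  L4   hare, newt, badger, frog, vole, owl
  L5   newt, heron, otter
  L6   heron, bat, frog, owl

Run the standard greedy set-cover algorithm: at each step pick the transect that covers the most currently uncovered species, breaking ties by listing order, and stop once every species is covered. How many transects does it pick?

4

Pick 1: L1 covers 6 new species (hare, moth, deer, heron, frog, vole).
Pick 2: L4 covers 3 new species (newt, badger, owl).
Pick 3: L2 covers 1 new species (otter).
Pick 4: L6 covers 1 new species (bat).
Greedy uses 4 transects. (The true minimum is 3.)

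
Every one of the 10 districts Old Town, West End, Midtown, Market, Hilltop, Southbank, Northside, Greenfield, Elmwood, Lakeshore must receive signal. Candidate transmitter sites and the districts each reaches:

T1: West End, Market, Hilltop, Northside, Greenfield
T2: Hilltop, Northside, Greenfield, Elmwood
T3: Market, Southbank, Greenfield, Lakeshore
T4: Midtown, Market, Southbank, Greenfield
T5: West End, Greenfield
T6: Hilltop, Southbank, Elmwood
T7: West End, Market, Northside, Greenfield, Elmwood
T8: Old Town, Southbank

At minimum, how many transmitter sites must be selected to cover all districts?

5

T1, T2, T3, T4, T8 together cover {Old Town, West End, Midtown, Market, Hilltop, Southbank, Northside, Greenfield, Elmwood, Lakeshore} — every district.
No 4 of the 8 transmitter sites cover everything (all 70 size-4 selections fall short), so 5 is minimum.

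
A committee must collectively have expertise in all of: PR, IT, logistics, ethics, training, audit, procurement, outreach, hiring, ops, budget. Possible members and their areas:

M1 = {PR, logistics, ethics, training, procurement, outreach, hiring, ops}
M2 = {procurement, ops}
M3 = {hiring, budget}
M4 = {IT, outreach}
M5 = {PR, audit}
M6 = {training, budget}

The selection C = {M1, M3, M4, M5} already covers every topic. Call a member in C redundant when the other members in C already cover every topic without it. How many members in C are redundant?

0

Drop M1: logistics, ethics, training, procurement, … uncovered — not redundant.
Drop M3: budget uncovered — not redundant.
Drop M4: IT uncovered — not redundant.
Drop M5: audit uncovered — not redundant.
None of the members in C is redundant.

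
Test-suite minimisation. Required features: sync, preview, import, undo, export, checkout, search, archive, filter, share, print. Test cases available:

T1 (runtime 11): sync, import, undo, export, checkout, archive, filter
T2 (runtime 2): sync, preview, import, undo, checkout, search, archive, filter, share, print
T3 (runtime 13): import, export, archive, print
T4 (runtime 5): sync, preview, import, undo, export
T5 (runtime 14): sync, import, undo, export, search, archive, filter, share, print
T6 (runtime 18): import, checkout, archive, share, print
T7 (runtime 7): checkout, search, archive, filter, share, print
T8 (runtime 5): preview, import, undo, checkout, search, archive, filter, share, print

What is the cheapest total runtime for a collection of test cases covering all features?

7

T2, T4 cover every feature at runtime 2 + 5 = 7.
Any cover uses at least 2 test cases; among all covering selections none totals below 7.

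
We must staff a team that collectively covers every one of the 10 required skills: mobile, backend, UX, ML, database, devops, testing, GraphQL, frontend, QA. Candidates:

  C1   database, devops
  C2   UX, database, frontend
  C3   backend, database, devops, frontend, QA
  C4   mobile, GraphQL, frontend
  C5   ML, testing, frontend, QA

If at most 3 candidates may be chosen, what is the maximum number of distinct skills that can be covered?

Choosing C3, C4, C5 covers {mobile, backend, ML, database, devops, testing, GraphQL, frontend, QA} — 9 skills.
No choice of 3 candidates does better; here UX is left uncovered.

9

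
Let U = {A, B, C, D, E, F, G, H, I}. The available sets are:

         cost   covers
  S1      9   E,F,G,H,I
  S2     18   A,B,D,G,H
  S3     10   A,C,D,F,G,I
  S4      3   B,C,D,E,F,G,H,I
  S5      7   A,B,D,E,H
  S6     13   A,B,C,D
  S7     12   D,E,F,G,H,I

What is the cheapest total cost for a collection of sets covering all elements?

S4, S5 cover every element at cost 3 + 7 = 10.
Any cover uses at least 2 sets; among all covering selections none totals below 10.

10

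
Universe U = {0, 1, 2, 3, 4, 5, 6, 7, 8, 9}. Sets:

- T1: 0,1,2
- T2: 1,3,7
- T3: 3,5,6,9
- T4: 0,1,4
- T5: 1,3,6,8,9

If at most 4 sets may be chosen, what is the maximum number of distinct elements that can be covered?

9

Choosing T1, T2, T3, T4 covers {0, 1, 2, 3, 4, 5, 6, 7, 9} — 9 elements.
No choice of 4 sets does better; here 8 is left uncovered.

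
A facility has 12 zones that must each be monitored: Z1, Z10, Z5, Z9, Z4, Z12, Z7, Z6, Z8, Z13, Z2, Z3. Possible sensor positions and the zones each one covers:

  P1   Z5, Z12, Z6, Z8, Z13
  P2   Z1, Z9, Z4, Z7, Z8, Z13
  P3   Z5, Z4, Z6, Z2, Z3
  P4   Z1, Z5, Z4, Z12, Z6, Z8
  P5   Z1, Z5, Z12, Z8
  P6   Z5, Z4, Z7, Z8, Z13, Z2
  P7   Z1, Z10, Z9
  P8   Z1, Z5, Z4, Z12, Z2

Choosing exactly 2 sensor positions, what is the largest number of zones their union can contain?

Choosing P2, P3 covers {Z1, Z5, Z9, Z4, Z7, Z6, Z8, Z13, Z2, Z3} — 10 zones.
No choice of 2 sensor positions does better; here Z10, Z12 are left uncovered.

10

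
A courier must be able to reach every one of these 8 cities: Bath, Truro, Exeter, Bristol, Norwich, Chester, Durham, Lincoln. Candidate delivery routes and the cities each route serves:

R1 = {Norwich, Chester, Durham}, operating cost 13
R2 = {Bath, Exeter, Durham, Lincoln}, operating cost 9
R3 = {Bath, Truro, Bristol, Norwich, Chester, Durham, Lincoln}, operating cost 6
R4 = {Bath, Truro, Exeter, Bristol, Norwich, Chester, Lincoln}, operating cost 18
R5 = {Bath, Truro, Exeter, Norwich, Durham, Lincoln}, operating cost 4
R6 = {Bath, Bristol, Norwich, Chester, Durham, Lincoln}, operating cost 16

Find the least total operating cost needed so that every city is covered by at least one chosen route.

10

R3, R5 cover every city at operating cost 6 + 4 = 10.
Any cover uses at least 2 routes; among all covering selections none totals below 10.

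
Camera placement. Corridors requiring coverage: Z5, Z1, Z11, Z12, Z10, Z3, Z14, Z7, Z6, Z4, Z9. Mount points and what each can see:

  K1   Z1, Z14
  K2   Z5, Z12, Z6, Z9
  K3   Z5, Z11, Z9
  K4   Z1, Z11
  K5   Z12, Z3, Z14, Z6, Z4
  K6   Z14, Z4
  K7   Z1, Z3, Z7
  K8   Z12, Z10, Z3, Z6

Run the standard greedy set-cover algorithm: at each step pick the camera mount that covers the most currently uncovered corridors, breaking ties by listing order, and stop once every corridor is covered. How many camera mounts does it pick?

4

Pick 1: K5 covers 5 new corridors (Z12, Z3, Z14, Z6, Z4).
Pick 2: K3 covers 3 new corridors (Z5, Z11, Z9).
Pick 3: K7 covers 2 new corridors (Z1, Z7).
Pick 4: K8 covers 1 new corridors (Z10).
Greedy uses 4 camera mounts.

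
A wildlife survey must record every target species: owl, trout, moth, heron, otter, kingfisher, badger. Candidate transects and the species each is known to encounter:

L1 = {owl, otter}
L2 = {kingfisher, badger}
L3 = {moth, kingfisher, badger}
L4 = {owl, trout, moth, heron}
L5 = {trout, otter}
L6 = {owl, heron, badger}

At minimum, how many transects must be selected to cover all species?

L1, L2, L4 together cover {owl, trout, moth, heron, otter, kingfisher, badger} — every species.
No 2 of the 6 transects cover everything (all 15 pairs fall short), so 3 is minimum.

3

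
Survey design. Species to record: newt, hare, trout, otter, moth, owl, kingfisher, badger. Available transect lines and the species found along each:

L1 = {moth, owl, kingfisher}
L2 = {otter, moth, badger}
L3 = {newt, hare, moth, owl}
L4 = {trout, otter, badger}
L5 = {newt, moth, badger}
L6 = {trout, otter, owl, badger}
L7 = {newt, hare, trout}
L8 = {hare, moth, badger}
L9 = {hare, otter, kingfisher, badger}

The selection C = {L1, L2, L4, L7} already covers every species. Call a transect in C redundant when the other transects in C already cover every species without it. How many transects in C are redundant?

Drop L1: owl, kingfisher uncovered — not redundant.
Drop L2: the rest still cover every species — redundant.
Drop L4: the rest still cover every species — redundant.
Drop L7: newt, hare uncovered — not redundant.
2 redundant: L2, L4.

2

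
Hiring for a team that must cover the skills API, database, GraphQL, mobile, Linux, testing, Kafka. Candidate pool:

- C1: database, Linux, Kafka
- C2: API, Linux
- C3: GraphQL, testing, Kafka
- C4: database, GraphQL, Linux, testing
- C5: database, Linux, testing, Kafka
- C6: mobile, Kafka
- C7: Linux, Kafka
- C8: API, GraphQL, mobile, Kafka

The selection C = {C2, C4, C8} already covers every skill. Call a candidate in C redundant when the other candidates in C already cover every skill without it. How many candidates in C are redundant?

1

Drop C2: the rest still cover every skill — redundant.
Drop C4: database, testing uncovered — not redundant.
Drop C8: mobile, Kafka uncovered — not redundant.
1 redundant: C2.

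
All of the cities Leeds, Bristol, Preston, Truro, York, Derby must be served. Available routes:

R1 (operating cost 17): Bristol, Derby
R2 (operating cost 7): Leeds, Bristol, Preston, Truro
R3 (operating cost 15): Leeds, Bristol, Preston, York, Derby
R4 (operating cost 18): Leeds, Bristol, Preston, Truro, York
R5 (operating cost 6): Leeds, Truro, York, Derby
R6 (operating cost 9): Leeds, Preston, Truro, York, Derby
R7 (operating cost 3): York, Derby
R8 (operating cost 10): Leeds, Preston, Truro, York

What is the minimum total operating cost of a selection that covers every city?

10

R2, R7 cover every city at operating cost 7 + 3 = 10.
Any cover uses at least 2 routes; among all covering selections none totals below 10.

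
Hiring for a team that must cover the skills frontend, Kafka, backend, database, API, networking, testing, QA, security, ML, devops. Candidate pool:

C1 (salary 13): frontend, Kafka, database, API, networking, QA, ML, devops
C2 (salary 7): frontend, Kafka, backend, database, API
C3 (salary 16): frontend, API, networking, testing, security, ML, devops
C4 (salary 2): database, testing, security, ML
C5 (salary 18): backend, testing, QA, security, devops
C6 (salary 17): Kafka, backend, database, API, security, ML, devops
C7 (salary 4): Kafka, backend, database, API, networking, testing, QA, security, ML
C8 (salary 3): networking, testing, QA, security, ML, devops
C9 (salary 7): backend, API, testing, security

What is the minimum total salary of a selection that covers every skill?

10

C2, C8 cover every skill at salary 7 + 3 = 10.
Any cover uses at least 2 candidates; among all covering selections none totals below 10.
Greedy by coverage-per-salary would pick C7, C8, C2 for 14 — worse than the optimum 10.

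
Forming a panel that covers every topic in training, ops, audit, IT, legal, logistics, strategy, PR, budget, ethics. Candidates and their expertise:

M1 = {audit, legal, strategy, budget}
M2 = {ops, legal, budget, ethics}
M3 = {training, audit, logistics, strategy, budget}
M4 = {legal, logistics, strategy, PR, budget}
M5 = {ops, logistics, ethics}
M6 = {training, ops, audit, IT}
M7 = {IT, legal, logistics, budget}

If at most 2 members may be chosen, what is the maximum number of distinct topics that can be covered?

Choosing M4, M6 covers {training, ops, audit, IT, legal, logistics, strategy, PR, budget} — 9 topics.
No choice of 2 members does better; here ethics is left uncovered.

9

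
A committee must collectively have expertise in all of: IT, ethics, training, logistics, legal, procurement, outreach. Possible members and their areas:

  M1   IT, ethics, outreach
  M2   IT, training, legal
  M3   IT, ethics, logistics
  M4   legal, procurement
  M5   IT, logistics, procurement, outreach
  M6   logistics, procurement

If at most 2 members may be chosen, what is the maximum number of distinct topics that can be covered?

6

Choosing M2, M5 covers {IT, training, logistics, legal, procurement, outreach} — 6 topics.
No choice of 2 members does better; here ethics is left uncovered.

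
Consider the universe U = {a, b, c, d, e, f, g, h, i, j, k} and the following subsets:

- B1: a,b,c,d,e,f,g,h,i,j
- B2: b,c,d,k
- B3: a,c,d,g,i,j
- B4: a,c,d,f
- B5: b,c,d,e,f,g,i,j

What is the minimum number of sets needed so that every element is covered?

2

B1, B2 together cover {a, b, c, d, e, f, g, h, i, j, k} — every element.
No single set contains all 11 elements, so 2 is optimal.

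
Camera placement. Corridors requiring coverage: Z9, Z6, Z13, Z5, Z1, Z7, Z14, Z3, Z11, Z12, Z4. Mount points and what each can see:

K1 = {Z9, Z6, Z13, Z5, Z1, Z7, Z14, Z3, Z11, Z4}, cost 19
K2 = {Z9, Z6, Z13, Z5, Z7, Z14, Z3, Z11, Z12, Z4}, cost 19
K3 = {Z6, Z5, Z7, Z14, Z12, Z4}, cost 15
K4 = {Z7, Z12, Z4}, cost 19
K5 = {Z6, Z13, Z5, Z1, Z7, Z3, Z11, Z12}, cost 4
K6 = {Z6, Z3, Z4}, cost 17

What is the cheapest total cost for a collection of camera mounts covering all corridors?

K1, K5 cover every corridor at cost 19 + 4 = 23.
Any cover uses at least 2 camera mounts; among all covering selections none totals below 23.

23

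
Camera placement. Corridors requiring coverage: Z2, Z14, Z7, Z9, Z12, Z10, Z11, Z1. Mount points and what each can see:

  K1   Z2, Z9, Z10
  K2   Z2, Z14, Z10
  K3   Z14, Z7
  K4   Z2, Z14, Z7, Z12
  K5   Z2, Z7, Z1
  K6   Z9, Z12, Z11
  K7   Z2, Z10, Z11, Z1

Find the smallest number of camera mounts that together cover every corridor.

K1, K4, K7 together cover {Z2, Z14, Z7, Z9, Z12, Z10, Z11, Z1} — every corridor.
No 2 of the 7 camera mounts cover everything (all 21 pairs fall short), so 3 is minimum.

3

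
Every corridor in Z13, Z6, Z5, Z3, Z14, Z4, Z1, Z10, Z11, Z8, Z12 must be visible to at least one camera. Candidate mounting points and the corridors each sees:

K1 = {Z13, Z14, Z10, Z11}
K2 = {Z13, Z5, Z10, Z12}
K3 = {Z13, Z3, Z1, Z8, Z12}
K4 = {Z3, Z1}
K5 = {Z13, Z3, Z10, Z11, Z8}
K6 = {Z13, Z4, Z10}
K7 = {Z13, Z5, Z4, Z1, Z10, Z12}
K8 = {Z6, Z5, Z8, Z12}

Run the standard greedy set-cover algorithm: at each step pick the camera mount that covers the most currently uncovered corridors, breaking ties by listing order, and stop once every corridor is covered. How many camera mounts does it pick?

4

Pick 1: K7 covers 6 new corridors (Z13, Z5, Z4, Z1, Z10, Z12).
Pick 2: K5 covers 3 new corridors (Z3, Z11, Z8).
Pick 3: K1 covers 1 new corridors (Z14).
Pick 4: K8 covers 1 new corridors (Z6).
Greedy uses 4 camera mounts.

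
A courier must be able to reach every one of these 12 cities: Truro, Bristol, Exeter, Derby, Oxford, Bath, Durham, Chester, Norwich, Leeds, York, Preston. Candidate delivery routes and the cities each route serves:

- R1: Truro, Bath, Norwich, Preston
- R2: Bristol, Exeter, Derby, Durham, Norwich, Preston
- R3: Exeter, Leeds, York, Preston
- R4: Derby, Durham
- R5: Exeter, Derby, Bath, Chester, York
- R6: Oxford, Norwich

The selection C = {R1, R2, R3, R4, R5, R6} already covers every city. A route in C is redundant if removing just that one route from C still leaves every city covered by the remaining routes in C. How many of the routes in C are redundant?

1

Drop R1: Truro uncovered — not redundant.
Drop R2: Bristol uncovered — not redundant.
Drop R3: Leeds uncovered — not redundant.
Drop R4: the rest still cover every city — redundant.
Drop R5: Chester uncovered — not redundant.
Drop R6: Oxford uncovered — not redundant.
1 redundant: R4.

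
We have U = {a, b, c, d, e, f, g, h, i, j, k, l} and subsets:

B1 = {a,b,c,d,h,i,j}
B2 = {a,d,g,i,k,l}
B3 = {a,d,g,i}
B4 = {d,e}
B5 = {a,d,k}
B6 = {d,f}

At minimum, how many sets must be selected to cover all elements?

4

B1, B2, B4, B6 together cover {a, b, c, d, e, f, g, h, i, j, k, l} — every element.
No 3 of the 6 sets cover everything (all 20 triples fall short), so 4 is minimum.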